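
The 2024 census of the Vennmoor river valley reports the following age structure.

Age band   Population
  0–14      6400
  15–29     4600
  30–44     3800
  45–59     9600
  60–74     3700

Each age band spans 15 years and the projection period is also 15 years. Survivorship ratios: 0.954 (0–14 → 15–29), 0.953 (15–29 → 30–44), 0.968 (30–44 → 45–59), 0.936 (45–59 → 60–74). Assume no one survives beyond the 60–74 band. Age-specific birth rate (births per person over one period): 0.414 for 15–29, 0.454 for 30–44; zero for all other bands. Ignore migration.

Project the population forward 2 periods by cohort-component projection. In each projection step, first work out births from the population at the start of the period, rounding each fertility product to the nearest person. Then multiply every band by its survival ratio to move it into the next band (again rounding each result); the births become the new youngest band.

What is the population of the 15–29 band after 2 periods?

3462

(Groups numbered youngest = 1 to oldest = 5.)
Period 1:
Births: 4600 × 0.414 = 1904 ; 3800 × 0.454 = 1725 → 3629
Group 2: 6400 × 0.954 = 6106
Group 3: 4600 × 0.953 = 4384
Group 4: 3800 × 0.968 = 3678
Group 5: 9600 × 0.936 = 8986
→ [3629, 6106, 4384, 3678, 8986]
Period 2:
Births: 6106 × 0.414 = 2528 ; 4384 × 0.454 = 1990 → 4518
Group 2: 3629 × 0.954 = 3462
Group 3: 6106 × 0.953 = 5819
Group 4: 4384 × 0.968 = 4244
Group 5: 3678 × 0.936 = 3443
→ [4518, 3462, 5819, 4244, 3443]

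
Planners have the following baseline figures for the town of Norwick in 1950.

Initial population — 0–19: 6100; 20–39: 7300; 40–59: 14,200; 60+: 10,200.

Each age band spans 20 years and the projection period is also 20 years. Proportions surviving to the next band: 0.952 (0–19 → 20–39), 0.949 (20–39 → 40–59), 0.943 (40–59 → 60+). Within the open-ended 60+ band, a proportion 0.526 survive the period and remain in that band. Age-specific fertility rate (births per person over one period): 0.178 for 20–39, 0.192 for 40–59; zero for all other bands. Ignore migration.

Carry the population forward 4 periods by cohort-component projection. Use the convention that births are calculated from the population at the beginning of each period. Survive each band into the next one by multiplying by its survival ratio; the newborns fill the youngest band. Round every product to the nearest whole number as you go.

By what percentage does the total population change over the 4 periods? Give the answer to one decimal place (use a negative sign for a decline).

-58.8

(Groups numbered youngest = 1 to oldest = 4.)
[period 1]
Births: 7300 * 0.178 = 1299  |  14200 * 0.192 = 2726 ⇒ total 4025
Group 2: 6100 * 0.952 = 5807
Group 3: 7300 * 0.949 = 6928
Group 4: 14200 * 0.943 + 10200 * 0.526 = 13391 + 5365 = 18756
→ [4025, 5807, 6928, 18756]
[period 2]
Births: 5807 * 0.178 = 1034  |  6928 * 0.192 = 1330 ⇒ total 2364
Group 2: 4025 * 0.952 = 3832
Group 3: 5807 * 0.949 = 5511
Group 4: 6928 * 0.943 + 18756 * 0.526 = 6533 + 9866 = 16399
→ [2364, 3832, 5511, 16399]
[period 3]
Births: 3832 * 0.178 = 682  |  5511 * 0.192 = 1058 ⇒ total 1740
Group 2: 2364 * 0.952 = 2251
Group 3: 3832 * 0.949 = 3637
Group 4: 5511 * 0.943 + 16399 * 0.526 = 5197 + 8626 = 13823
→ [1740, 2251, 3637, 13823]
[period 4]
Births: 2251 * 0.178 = 401  |  3637 * 0.192 = 698 ⇒ total 1099
Group 2: 1740 * 0.952 = 1656
Group 3: 2251 * 0.949 = 2136
Group 4: 3637 * 0.943 + 13823 * 0.526 = 3430 + 7271 = 10701
→ [1099, 1656, 2136, 10701]
Total: 37800 → 15592; change = -22208; percentage change = -58.8%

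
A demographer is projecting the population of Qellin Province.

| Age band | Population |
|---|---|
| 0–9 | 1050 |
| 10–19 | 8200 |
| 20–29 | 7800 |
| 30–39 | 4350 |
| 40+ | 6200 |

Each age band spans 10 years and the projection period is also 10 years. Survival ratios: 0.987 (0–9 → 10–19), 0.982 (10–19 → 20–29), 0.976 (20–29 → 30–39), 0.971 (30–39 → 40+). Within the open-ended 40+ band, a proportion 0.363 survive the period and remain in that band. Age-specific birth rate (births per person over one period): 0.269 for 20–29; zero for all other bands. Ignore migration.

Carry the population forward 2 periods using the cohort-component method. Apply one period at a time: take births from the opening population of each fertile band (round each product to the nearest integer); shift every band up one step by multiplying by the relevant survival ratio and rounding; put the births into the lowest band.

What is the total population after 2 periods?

22855

[period 1]
Births: 7800 × 0.269 = 2098
10–19: 1050 × 0.987 = 1036
20–29: 8200 × 0.982 = 8052
30–39: 7800 × 0.976 = 7613
40+: 4350 × 0.971 + 6200 × 0.363 = 4224 + 2251 = 6475
Giving 2098 / 1036 / 8052 / 7613 / 6475.
[period 2]
Births: 8052 × 0.269 = 2166
10–19: 2098 × 0.987 = 2071
20–29: 1036 × 0.982 = 1017
30–39: 8052 × 0.976 = 7859
40+: 7613 × 0.971 + 6475 × 0.363 = 7392 + 2350 = 9742
Giving 2166 / 2071 / 1017 / 7859 / 9742.
Total after period 2: 2166 + 2071 + 1017 + 7859 + 9742 = 22855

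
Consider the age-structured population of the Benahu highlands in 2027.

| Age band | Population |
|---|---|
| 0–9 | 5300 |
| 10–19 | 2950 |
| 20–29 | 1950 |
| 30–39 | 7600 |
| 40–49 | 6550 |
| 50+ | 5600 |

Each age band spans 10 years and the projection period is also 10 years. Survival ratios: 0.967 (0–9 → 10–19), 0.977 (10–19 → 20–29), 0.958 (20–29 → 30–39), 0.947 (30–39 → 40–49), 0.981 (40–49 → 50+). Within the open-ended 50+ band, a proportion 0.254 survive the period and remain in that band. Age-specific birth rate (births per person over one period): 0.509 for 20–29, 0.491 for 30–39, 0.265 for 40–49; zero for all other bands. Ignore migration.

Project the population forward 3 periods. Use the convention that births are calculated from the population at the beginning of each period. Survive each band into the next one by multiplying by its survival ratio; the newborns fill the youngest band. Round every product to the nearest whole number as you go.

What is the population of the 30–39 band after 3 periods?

— Period 1 —
Births: 1950 * 0.509 = 993, 7600 * 0.491 = 3732, 6550 * 0.265 = 1736 → total 6461
10–19: 5300 * 0.967 = 5125
20–29: 2950 * 0.977 = 2882
30–39: 1950 * 0.958 = 1868
40–49: 7600 * 0.947 = 7197
50+: 6550 * 0.981 + 5600 * 0.254 = 6426 + 1422 = 7848
→ [6461, 5125, 2882, 1868, 7197, 7848]
— Period 2 —
Births: 2882 * 0.509 = 1467, 1868 * 0.491 = 917, 7197 * 0.265 = 1907 → total 4291
10–19: 6461 * 0.967 = 6248
20–29: 5125 * 0.977 = 5007
30–39: 2882 * 0.958 = 2761
40–49: 1868 * 0.947 = 1769
50+: 7197 * 0.981 + 7848 * 0.254 = 7060 + 1993 = 9053
→ [4291, 6248, 5007, 2761, 1769, 9053]
— Period 3 —
Births: 5007 * 0.509 = 2549, 2761 * 0.491 = 1356, 1769 * 0.265 = 469 → total 4374
10–19: 4291 * 0.967 = 4149
20–29: 6248 * 0.977 = 6104
30–39: 5007 * 0.958 = 4797
40–49: 2761 * 0.947 = 2615
50+: 1769 * 0.981 + 9053 * 0.254 = 1735 + 2299 = 4034
→ [4374, 4149, 6104, 4797, 2615, 4034]

4797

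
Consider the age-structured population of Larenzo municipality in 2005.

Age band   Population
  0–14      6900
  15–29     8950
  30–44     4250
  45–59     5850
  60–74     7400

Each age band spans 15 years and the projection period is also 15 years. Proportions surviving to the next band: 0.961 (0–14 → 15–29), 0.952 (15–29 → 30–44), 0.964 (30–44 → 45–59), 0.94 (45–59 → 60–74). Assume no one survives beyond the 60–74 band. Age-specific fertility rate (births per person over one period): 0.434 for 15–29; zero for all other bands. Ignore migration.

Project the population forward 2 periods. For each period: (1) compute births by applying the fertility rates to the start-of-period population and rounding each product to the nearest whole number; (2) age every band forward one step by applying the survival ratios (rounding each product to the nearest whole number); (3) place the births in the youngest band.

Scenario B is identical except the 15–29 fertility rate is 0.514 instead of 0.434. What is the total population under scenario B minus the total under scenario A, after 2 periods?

— Period 1 —
Births: 8950 × 0.434 = 3884
15–29: 6900 × 0.961 = 6631
30–44: 8950 × 0.952 = 8520
45–59: 4250 × 0.964 = 4097
60–74: 5850 × 0.94 = 5499
End of period: [3884, 6631, 8520, 4097, 5499]
— Period 2 —
Births: 6631 × 0.434 = 2878
15–29: 3884 × 0.961 = 3733
30–44: 6631 × 0.952 = 6313
45–59: 8520 × 0.964 = 8213
60–74: 4097 × 0.94 = 3851
End of period: [2878, 3733, 6313, 8213, 3851]
Scenario A total after 2 periods: 24988
Scenario B projection —
— Period 1 —
Births: 8950 × 0.514 = 4600
15–29: 6900 × 0.961 = 6631
30–44: 8950 × 0.952 = 8520
45–59: 4250 × 0.964 = 4097
60–74: 5850 × 0.94 = 5499
End of period: [4600, 6631, 8520, 4097, 5499]
— Period 2 —
Births: 6631 × 0.514 = 3408
15–29: 4600 × 0.961 = 4421
30–44: 6631 × 0.952 = 6313
45–59: 8520 × 0.964 = 8213
60–74: 4097 × 0.94 = 3851
End of period: [3408, 4421, 6313, 8213, 3851]
Scenario B total after 2 periods: 26206
Difference B − A = 26206 − 24988 = 1218

1218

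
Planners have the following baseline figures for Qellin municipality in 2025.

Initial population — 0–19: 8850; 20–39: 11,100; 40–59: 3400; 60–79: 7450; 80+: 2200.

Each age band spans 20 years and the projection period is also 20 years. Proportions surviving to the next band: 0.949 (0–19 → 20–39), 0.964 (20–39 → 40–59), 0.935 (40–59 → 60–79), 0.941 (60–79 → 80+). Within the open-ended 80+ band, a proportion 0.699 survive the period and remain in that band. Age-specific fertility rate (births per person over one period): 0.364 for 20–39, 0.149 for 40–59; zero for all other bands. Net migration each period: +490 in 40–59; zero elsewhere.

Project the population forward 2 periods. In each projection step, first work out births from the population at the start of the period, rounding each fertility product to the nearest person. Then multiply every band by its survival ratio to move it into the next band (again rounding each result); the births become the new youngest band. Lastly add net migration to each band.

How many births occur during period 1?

4547

Numbering the bands 1..5 from youngest to oldest:
Period 1.
Births: 11100 × 0.364 = 4040, 3400 × 0.149 = 507 ⇒ total 4547
Band 2: 8850 × 0.949 = 8399
Band 3: 11100 × 0.964 = 10700
Band 4: 3400 × 0.935 = 3179
Band 5: 7450 × 0.941 + 2200 × 0.699 = 7010 + 1538 = 8548
Net migration: Band 3 + 490 → 11190
→ [4547, 8399, 11190, 3179, 8548]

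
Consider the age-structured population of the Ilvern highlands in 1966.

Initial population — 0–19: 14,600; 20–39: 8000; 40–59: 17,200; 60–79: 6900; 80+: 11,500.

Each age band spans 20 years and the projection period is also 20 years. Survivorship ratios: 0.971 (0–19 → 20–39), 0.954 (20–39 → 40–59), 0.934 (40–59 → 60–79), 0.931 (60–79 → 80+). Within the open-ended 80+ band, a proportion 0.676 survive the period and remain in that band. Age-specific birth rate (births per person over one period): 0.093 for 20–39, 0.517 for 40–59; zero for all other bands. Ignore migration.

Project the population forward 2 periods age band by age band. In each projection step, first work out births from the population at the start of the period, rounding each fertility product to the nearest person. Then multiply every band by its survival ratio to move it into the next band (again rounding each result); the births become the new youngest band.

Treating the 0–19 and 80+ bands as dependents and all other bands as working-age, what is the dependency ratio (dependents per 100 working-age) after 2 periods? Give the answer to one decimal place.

99.4

— Period 1 —
Births: 8000 * 0.093 = 744  |  17200 * 0.517 = 8892 → 9636
20–39: 14600 * 0.971 = 14177
40–59: 8000 * 0.954 = 7632
60–79: 17200 * 0.934 = 16065
80+: 6900 * 0.931 + 11500 * 0.676 = 6424 + 7774 = 14198
End of period: [9636, 14177, 7632, 16065, 14198]
— Period 2 —
Births: 14177 * 0.093 = 1318  |  7632 * 0.517 = 3946 → 5264
20–39: 9636 * 0.971 = 9357
40–59: 14177 * 0.954 = 13525
60–79: 7632 * 0.934 = 7128
80+: 16065 * 0.931 + 14198 * 0.676 = 14957 + 9598 = 24555
End of period: [5264, 9357, 13525, 7128, 24555]
Dependents (band 0–19 + band 80+) = 5264 + 24555 = 29819; working-age = 30010; ratio = 29819/30010 × 100 = 99.4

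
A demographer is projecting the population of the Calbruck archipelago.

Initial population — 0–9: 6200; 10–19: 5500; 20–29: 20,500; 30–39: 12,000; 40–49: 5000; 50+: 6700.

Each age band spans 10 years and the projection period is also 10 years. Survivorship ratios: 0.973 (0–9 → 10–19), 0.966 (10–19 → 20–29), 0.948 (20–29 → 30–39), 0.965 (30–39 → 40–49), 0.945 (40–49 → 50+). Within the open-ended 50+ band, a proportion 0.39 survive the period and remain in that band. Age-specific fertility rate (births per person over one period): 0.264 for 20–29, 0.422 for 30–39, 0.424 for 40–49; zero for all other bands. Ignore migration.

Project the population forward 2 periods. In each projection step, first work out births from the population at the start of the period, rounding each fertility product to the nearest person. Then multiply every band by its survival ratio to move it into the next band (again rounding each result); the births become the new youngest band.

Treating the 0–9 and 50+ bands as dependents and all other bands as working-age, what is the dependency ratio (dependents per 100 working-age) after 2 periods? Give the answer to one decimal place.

67.6

Period 1:
Births: 20500 × 0.264 = 5412  |  12000 × 0.422 = 5064  |  5000 × 0.424 = 2120 — total 12596
10–19: 6200 × 0.973 = 6033
20–29: 5500 × 0.966 = 5313
30–39: 20500 × 0.948 = 19434
40–49: 12000 × 0.965 = 11580
50+: 5000 × 0.945 + 6700 × 0.39 = 4725 + 2613 = 7338
Population now: 0–9=12596, 10–19=6033, 20–29=5313, 30–39=19434, 40–49=11580, 50+=7338
Period 2:
Births: 5313 × 0.264 = 1403  |  19434 × 0.422 = 8201  |  11580 × 0.424 = 4910 — total 14514
10–19: 12596 × 0.973 = 12256
20–29: 6033 × 0.966 = 5828
30–39: 5313 × 0.948 = 5037
40–49: 19434 × 0.965 = 18754
50+: 11580 × 0.945 + 7338 × 0.39 = 10943 + 2862 = 13805
Population now: 0–9=14514, 10–19=12256, 20–29=5828, 30–39=5037, 40–49=18754, 50+=13805
Dependents (band 0–9 + band 50+) = 14514 + 13805 = 28319; working-age = 41875; ratio = 28319/41875 × 100 = 67.6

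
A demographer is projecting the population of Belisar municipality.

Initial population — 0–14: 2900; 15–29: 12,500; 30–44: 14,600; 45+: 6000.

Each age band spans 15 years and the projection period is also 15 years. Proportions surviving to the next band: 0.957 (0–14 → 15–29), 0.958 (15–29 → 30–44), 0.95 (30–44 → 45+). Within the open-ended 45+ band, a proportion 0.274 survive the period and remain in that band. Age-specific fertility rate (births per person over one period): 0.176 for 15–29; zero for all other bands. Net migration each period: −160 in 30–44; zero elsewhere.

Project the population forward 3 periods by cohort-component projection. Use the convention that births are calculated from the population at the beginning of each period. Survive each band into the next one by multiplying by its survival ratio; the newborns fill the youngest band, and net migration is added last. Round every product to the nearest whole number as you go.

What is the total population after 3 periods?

Period 1.
Births: 12500 * 0.176 = 2200
15–29: 2900 * 0.957 = 2775
30–44: 12500 * 0.958 = 11975
45+: 14600 * 0.95 + 6000 * 0.274 = 13870 + 1644 = 15514
Net migration: 30–44 − 160 → 11815
Population now: 0–14=2200, 15–29=2775, 30–44=11815, 45+=15514
Period 2.
Births: 2775 * 0.176 = 488
15–29: 2200 * 0.957 = 2105
30–44: 2775 * 0.958 = 2658
45+: 11815 * 0.95 + 15514 * 0.274 = 11224 + 4251 = 15475
Net migration: 30–44 − 160 → 2498
Population now: 0–14=488, 15–29=2105, 30–44=2498, 45+=15475
Period 3.
Births: 2105 * 0.176 = 370
15–29: 488 * 0.957 = 467
30–44: 2105 * 0.958 = 2017
45+: 2498 * 0.95 + 15475 * 0.274 = 2373 + 4240 = 6613
Net migration: 30–44 − 160 → 1857
Population now: 0–14=370, 15–29=467, 30–44=1857, 45+=6613
Total after period 3: 370 + 467 + 1857 + 6613 = 9307

9307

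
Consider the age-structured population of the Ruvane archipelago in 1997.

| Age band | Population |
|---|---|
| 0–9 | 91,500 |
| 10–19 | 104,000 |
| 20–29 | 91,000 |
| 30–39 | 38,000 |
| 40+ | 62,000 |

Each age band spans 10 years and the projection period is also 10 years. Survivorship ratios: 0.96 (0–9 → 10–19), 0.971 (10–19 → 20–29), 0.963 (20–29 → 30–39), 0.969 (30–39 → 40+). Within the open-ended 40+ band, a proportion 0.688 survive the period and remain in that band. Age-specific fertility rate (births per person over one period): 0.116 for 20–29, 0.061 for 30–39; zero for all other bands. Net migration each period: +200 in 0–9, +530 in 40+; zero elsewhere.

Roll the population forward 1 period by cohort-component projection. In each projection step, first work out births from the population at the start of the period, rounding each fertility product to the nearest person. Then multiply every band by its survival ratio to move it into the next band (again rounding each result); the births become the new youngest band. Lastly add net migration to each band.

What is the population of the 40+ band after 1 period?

80008

[period 1]
Births: 91000 × 0.116 = 10556 ; 38000 × 0.061 = 2318 → 12874
10–19: 91500 × 0.96 = 87840
20–29: 104000 × 0.971 = 100984
30–39: 91000 × 0.963 = 87633
40+: 38000 × 0.969 + 62000 × 0.688 = 36822 + 42656 = 79478
Net migration: 0–9 + 200 → 13074; 40+ + 530 → 80008
Population now: 0–9=13074, 10–19=87840, 20–29=100984, 30–39=87633, 40+=80008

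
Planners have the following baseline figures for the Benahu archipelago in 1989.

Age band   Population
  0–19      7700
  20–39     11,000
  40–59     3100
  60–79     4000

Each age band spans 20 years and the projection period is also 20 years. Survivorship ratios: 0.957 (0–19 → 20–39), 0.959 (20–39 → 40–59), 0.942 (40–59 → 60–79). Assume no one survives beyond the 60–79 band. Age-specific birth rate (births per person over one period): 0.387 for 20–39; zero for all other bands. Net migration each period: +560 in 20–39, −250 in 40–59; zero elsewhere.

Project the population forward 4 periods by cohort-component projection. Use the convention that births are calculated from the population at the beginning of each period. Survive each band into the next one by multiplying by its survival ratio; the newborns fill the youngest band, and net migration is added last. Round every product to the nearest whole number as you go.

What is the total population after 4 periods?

10684

Call the groups 1 to 4, youngest first.
Period 1:
Births: 11000 × 0.387 = 4257
Group 2: 7700 × 0.957 = 7369
Group 3: 11000 × 0.959 = 10549
Group 4: 3100 × 0.942 = 2920
Net migration: Group 2 + 560 → 7929; Group 3 − 250 → 10299
End of period: [4257, 7929, 10299, 2920]
Period 2:
Births: 7929 × 0.387 = 3069
Group 2: 4257 × 0.957 = 4074
Group 3: 7929 × 0.959 = 7604
Group 4: 10299 × 0.942 = 9702
Net migration: Group 2 + 560 → 4634; Group 3 − 250 → 7354
End of period: [3069, 4634, 7354, 9702]
Period 3:
Births: 4634 × 0.387 = 1793
Group 2: 3069 × 0.957 = 2937
Group 3: 4634 × 0.959 = 4444
Group 4: 7354 × 0.942 = 6927
Net migration: Group 2 + 560 → 3497; Group 3 − 250 → 4194
End of period: [1793, 3497, 4194, 6927]
Period 4:
Births: 3497 × 0.387 = 1353
Group 2: 1793 × 0.957 = 1716
Group 3: 3497 × 0.959 = 3354
Group 4: 4194 × 0.942 = 3951
Net migration: Group 2 + 560 → 2276; Group 3 − 250 → 3104
End of period: [1353, 2276, 3104, 3951]
Total after period 4: 1353 + 2276 + 3104 + 3951 = 10684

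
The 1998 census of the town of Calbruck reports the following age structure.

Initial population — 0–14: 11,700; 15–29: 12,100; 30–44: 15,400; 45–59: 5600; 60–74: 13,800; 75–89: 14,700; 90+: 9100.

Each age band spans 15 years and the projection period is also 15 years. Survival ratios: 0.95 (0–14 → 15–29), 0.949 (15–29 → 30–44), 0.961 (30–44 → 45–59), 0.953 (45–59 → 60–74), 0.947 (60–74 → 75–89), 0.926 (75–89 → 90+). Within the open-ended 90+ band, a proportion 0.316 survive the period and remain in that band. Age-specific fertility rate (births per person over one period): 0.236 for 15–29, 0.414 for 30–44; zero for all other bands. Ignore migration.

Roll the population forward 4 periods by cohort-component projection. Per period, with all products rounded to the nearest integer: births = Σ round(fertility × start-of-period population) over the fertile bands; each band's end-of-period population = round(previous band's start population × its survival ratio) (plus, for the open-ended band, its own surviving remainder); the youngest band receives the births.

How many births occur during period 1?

9232

[period 1]
Births: 12100 * 0.236 = 2856 ; 15400 * 0.414 = 6376 — total 9232
15–29: 11700 * 0.95 = 11115
30–44: 12100 * 0.949 = 11483
45–59: 15400 * 0.961 = 14799
60–74: 5600 * 0.953 = 5337
75–89: 13800 * 0.947 = 13069
90+: 14700 * 0.926 + 9100 * 0.316 = 13612 + 2876 = 16488
End of period: [9232, 11115, 11483, 14799, 5337, 13069, 16488]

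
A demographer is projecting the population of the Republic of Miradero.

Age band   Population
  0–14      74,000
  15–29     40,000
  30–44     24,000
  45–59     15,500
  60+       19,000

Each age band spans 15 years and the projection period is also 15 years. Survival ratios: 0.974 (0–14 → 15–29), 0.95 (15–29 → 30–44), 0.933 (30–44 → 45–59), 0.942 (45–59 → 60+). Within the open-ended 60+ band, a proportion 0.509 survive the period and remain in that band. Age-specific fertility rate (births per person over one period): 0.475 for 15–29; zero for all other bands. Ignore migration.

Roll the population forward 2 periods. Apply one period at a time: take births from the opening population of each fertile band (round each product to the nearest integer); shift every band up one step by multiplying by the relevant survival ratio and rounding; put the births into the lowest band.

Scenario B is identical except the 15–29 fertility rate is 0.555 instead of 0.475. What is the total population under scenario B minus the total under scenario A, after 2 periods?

8883

Numbering the bands 1..5 from youngest to oldest:
Period 1:
Births: 40000 × 0.475 = 19000
Band 2: 74000 × 0.974 = 72076
Band 3: 40000 × 0.95 = 38000
Band 4: 24000 × 0.933 = 22392
Band 5: 15500 × 0.942 + 19000 × 0.509 = 14601 + 9671 = 24272
Giving 19000 / 72076 / 38000 / 22392 / 24272.
Period 2:
Births: 72076 × 0.475 = 34236
Band 2: 19000 × 0.974 = 18506
Band 3: 72076 × 0.95 = 68472
Band 4: 38000 × 0.933 = 35454
Band 5: 22392 × 0.942 + 24272 × 0.509 = 21093 + 12354 = 33447
Giving 34236 / 18506 / 68472 / 35454 / 33447.
Scenario A total after 2 periods: 190115
Scenario B projection —
Period 1:
Births: 40000 × 0.555 = 22200
Band 2: 74000 × 0.974 = 72076
Band 3: 40000 × 0.95 = 38000
Band 4: 24000 × 0.933 = 22392
Band 5: 15500 × 0.942 + 19000 × 0.509 = 14601 + 9671 = 24272
Giving 22200 / 72076 / 38000 / 22392 / 24272.
Period 2:
Births: 72076 × 0.555 = 40002
Band 2: 22200 × 0.974 = 21623
Band 3: 72076 × 0.95 = 68472
Band 4: 38000 × 0.933 = 35454
Band 5: 22392 × 0.942 + 24272 × 0.509 = 21093 + 12354 = 33447
Giving 40002 / 21623 / 68472 / 35454 / 33447.
Scenario B total after 2 periods: 198998
Difference B − A = 198998 − 190115 = 8883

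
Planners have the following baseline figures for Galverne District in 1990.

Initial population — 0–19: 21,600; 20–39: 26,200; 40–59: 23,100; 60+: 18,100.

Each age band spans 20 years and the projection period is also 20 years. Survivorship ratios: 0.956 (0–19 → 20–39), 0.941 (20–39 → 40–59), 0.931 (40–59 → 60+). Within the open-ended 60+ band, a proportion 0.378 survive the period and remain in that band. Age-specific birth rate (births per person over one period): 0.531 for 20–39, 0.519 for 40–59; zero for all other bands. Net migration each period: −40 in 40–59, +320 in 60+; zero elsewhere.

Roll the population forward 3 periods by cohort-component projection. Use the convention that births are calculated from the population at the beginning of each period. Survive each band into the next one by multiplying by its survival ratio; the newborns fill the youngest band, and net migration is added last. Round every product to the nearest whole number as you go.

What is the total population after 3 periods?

Numbering the groups 1..4 from youngest to oldest:
[period 1]
Births: 26200 × 0.531 = 13912  |  23100 × 0.519 = 11989 → 25901
Group 2: 21600 × 0.956 = 20650
Group 3: 26200 × 0.941 = 24654
Group 4: 23100 × 0.931 + 18100 × 0.378 = 21506 + 6842 = 28348
Net migration: Group 3 − 40 → 24614; Group 4 + 320 → 28668
Giving 25901 / 20650 / 24614 / 28668.
[period 2]
Births: 20650 × 0.531 = 10965  |  24614 × 0.519 = 12775 → 23740
Group 2: 25901 × 0.956 = 24761
Group 3: 20650 × 0.941 = 19432
Group 4: 24614 × 0.931 + 28668 × 0.378 = 22916 + 10837 = 33753
Net migration: Group 3 − 40 → 19392; Group 4 + 320 → 34073
Giving 23740 / 24761 / 19392 / 34073.
[period 3]
Births: 24761 × 0.531 = 13148  |  19392 × 0.519 = 10064 → 23212
Group 2: 23740 × 0.956 = 22695
Group 3: 24761 × 0.941 = 23300
Group 4: 19392 × 0.931 + 34073 × 0.378 = 18054 + 12880 = 30934
Net migration: Group 3 − 40 → 23260; Group 4 + 320 → 31254
Giving 23212 / 22695 / 23260 / 31254.
Total after period 3: 23212 + 22695 + 23260 + 31254 = 100421

100421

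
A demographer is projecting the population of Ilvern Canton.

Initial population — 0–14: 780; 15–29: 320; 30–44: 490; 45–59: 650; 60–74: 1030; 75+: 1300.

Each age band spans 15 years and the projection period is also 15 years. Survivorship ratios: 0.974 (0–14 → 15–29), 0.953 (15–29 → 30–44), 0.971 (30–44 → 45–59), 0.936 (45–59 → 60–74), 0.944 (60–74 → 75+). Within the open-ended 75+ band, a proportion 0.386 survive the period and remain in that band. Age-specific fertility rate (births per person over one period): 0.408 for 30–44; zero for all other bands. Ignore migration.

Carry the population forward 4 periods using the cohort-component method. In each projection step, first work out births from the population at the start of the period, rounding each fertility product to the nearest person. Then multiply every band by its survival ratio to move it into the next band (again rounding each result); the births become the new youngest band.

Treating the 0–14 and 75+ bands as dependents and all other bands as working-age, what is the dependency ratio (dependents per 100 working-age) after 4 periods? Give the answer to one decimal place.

After projecting period 1:
Births: 490 * 0.408 = 200
15–29: 780 * 0.974 = 760
30–44: 320 * 0.953 = 305
45–59: 490 * 0.971 = 476
60–74: 650 * 0.936 = 608
75+: 1030 * 0.944 + 1300 * 0.386 = 972 + 502 = 1474
Giving 200 / 760 / 305 / 476 / 608 / 1474.
After projecting period 2:
Births: 305 * 0.408 = 124
15–29: 200 * 0.974 = 195
30–44: 760 * 0.953 = 724
45–59: 305 * 0.971 = 296
60–74: 476 * 0.936 = 446
75+: 608 * 0.944 + 1474 * 0.386 = 574 + 569 = 1143
Giving 124 / 195 / 724 / 296 / 446 / 1143.
After projecting period 3:
Births: 724 * 0.408 = 295
15–29: 124 * 0.974 = 121
30–44: 195 * 0.953 = 186
45–59: 724 * 0.971 = 703
60–74: 296 * 0.936 = 277
75+: 446 * 0.944 + 1143 * 0.386 = 421 + 441 = 862
Giving 295 / 121 / 186 / 703 / 277 / 862.
After projecting period 4:
Births: 186 * 0.408 = 76
15–29: 295 * 0.974 = 287
30–44: 121 * 0.953 = 115
45–59: 186 * 0.971 = 181
60–74: 703 * 0.936 = 658
75+: 277 * 0.944 + 862 * 0.386 = 261 + 333 = 594
Giving 76 / 287 / 115 / 181 / 658 / 594.
Dependents (band 0–14 + band 75+) = 76 + 594 = 670; working-age = 1241; ratio = 670/1241 × 100 = 54.0

54.0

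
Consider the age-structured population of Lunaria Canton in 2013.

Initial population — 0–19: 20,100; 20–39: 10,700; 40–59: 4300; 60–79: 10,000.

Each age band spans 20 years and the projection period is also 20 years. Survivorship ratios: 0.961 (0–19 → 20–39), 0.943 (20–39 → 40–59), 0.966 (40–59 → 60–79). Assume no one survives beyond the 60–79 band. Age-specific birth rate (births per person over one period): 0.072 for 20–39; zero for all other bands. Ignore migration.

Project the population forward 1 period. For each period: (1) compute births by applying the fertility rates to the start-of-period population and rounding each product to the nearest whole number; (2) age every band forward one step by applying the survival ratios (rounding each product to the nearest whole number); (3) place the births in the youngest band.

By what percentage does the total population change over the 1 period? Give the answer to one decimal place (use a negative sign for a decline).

-23.9

[period 1]
Births: 10700 × 0.072 = 770
20–39: 20100 × 0.961 = 19316
40–59: 10700 × 0.943 = 10090
60–79: 4300 × 0.966 = 4154
Giving 770 / 19316 / 10090 / 4154.
Total: 45100 → 34330; change = -10770; percentage change = -23.9%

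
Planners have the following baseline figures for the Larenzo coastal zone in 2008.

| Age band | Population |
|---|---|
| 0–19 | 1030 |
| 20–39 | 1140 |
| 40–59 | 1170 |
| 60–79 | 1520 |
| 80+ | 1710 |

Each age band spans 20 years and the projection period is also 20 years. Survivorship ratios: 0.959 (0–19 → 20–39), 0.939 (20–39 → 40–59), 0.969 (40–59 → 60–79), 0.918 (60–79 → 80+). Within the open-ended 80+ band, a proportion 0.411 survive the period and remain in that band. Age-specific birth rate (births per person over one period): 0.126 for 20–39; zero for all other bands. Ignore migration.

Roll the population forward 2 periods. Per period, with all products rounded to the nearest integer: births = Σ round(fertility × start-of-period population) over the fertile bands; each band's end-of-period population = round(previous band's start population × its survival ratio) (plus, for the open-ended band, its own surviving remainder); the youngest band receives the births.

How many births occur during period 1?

144

Call the groups 1 to 5, youngest first.
— Period 1 —
Births: 1140 * 0.126 = 144
Group 2: 1030 * 0.959 = 988
Group 3: 1140 * 0.939 = 1070
Group 4: 1170 * 0.969 = 1134
Group 5: 1520 * 0.918 + 1710 * 0.411 = 1395 + 703 = 2098
Giving 144 / 988 / 1070 / 1134 / 2098.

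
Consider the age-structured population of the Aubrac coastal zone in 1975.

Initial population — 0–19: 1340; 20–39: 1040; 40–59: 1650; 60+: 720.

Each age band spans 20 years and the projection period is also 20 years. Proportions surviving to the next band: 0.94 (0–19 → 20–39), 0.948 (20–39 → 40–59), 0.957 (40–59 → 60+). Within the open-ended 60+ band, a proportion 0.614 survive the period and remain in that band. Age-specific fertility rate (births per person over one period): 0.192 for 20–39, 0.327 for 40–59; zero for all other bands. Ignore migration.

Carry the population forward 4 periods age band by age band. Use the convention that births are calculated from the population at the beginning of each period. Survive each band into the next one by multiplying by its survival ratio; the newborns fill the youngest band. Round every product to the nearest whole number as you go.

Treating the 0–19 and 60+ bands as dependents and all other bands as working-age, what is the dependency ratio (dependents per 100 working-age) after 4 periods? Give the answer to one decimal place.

248.8

Period 1:
Births: 1040 × 0.192 = 200  |  1650 × 0.327 = 540 → 740
20–39: 1340 × 0.94 = 1260
40–59: 1040 × 0.948 = 986
60+: 1650 × 0.957 + 720 × 0.614 = 1579 + 442 = 2021
Population now: 0–19=740, 20–39=1260, 40–59=986, 60+=2021
Period 2:
Births: 1260 × 0.192 = 242  |  986 × 0.327 = 322 → 564
20–39: 740 × 0.94 = 696
40–59: 1260 × 0.948 = 1194
60+: 986 × 0.957 + 2021 × 0.614 = 944 + 1241 = 2185
Population now: 0–19=564, 20–39=696, 40–59=1194, 60+=2185
Period 3:
Births: 696 × 0.192 = 134  |  1194 × 0.327 = 390 → 524
20–39: 564 × 0.94 = 530
40–59: 696 × 0.948 = 660
60+: 1194 × 0.957 + 2185 × 0.614 = 1143 + 1342 = 2485
Population now: 0–19=524, 20–39=530, 40–59=660, 60+=2485
Period 4:
Births: 530 × 0.192 = 102  |  660 × 0.327 = 216 → 318
20–39: 524 × 0.94 = 493
40–59: 530 × 0.948 = 502
60+: 660 × 0.957 + 2485 × 0.614 = 632 + 1526 = 2158
Population now: 0–19=318, 20–39=493, 40–59=502, 60+=2158
Dependents (band 0–19 + band 60+) = 318 + 2158 = 2476; working-age = 995; ratio = 2476/995 × 100 = 248.8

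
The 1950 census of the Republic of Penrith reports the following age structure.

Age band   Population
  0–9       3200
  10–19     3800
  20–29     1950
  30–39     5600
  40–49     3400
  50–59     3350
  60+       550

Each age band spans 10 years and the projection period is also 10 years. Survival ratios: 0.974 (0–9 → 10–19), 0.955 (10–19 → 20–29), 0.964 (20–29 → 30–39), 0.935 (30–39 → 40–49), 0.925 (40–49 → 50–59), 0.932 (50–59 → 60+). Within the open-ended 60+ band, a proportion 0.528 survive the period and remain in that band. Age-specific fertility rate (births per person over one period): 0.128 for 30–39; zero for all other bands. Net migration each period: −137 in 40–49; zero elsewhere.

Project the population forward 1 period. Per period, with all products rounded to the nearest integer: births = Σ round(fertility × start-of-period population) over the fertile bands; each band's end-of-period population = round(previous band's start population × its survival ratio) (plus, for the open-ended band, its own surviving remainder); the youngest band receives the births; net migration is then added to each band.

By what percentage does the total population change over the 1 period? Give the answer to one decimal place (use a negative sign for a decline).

[period 1]
Births: 5600 × 0.128 = 717
10–19: 3200 × 0.974 = 3117
20–29: 3800 × 0.955 = 3629
30–39: 1950 × 0.964 = 1880
40–49: 5600 × 0.935 = 5236
50–59: 3400 × 0.925 = 3145
60+: 3350 × 0.932 + 550 × 0.528 = 3122 + 290 = 3412
Net migration: 40–49 − 137 → 5099
End of period: [717, 3117, 3629, 1880, 5099, 3145, 3412]
Total: 21850 → 20999; change = -851; percentage change = -3.9%

-3.9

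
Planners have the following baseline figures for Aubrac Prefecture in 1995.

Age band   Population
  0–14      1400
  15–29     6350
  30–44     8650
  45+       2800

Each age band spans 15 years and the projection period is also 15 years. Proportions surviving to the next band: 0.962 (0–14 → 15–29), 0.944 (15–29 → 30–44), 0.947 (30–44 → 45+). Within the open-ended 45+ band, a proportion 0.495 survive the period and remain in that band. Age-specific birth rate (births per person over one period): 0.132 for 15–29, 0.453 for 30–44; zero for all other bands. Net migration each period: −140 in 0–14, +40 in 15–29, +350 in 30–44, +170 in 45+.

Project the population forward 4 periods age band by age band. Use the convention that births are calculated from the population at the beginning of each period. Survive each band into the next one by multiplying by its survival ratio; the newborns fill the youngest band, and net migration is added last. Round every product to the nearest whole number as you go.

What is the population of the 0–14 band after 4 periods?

2311

(Groups numbered youngest = 1 to oldest = 4.)
Period 1:
Births: 6350 × 0.132 = 838  |  8650 × 0.453 = 3918 ⇒ total 4756
Group 2: 1400 × 0.962 = 1347
Group 3: 6350 × 0.944 = 5994
Group 4: 8650 × 0.947 + 2800 × 0.495 = 8192 + 1386 = 9578
Net migration: Group 1 − 140 → 4616; Group 2 + 40 → 1387; Group 3 + 350 → 6344; Group 4 + 170 → 9748
End of period: [4616, 1387, 6344, 9748]
Period 2:
Births: 1387 × 0.132 = 183  |  6344 × 0.453 = 2874 ⇒ total 3057
Group 2: 4616 × 0.962 = 4441
Group 3: 1387 × 0.944 = 1309
Group 4: 6344 × 0.947 + 9748 × 0.495 = 6008 + 4825 = 10833
Net migration: Group 1 − 140 → 2917; Group 2 + 40 → 4481; Group 3 + 350 → 1659; Group 4 + 170 → 11003
End of period: [2917, 4481, 1659, 11003]
Period 3:
Births: 4481 × 0.132 = 591  |  1659 × 0.453 = 752 ⇒ total 1343
Group 2: 2917 × 0.962 = 2806
Group 3: 4481 × 0.944 = 4230
Group 4: 1659 × 0.947 + 11003 × 0.495 = 1571 + 5446 = 7017
Net migration: Group 1 − 140 → 1203; Group 2 + 40 → 2846; Group 3 + 350 → 4580; Group 4 + 170 → 7187
End of period: [1203, 2846, 4580, 7187]
Period 4:
Births: 2846 × 0.132 = 376  |  4580 × 0.453 = 2075 ⇒ total 2451
Group 2: 1203 × 0.962 = 1157
Group 3: 2846 × 0.944 = 2687
Group 4: 4580 × 0.947 + 7187 × 0.495 = 4337 + 3558 = 7895
Net migration: Group 1 − 140 → 2311; Group 2 + 40 → 1197; Group 3 + 350 → 3037; Group 4 + 170 → 8065
End of period: [2311, 1197, 3037, 8065]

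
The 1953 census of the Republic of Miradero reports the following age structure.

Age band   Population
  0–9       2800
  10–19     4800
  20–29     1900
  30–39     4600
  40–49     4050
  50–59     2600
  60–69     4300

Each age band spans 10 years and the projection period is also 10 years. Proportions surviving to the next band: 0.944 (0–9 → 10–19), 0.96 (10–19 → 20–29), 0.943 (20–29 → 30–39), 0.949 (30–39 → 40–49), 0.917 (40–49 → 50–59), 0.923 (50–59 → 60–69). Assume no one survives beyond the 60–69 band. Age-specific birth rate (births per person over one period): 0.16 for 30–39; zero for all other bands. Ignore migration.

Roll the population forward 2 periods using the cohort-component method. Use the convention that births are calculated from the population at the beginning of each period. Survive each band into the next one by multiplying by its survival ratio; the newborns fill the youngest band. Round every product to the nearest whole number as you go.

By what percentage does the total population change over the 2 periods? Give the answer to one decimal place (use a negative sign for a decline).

Period 1.
Births: 4600 * 0.16 = 736
10–19: 2800 * 0.944 = 2643
20–29: 4800 * 0.96 = 4608
30–39: 1900 * 0.943 = 1792
40–49: 4600 * 0.949 = 4365
50–59: 4050 * 0.917 = 3714
60–69: 2600 * 0.923 = 2400
End of period: [736, 2643, 4608, 1792, 4365, 3714, 2400]
Period 2.
Births: 1792 * 0.16 = 287
10–19: 736 * 0.944 = 695
20–29: 2643 * 0.96 = 2537
30–39: 4608 * 0.943 = 4345
40–49: 1792 * 0.949 = 1701
50–59: 4365 * 0.917 = 4003
60–69: 3714 * 0.923 = 3428
End of period: [287, 695, 2537, 4345, 1701, 4003, 3428]
Total: 25050 → 16996; change = -8054; percentage change = -32.2%

-32.2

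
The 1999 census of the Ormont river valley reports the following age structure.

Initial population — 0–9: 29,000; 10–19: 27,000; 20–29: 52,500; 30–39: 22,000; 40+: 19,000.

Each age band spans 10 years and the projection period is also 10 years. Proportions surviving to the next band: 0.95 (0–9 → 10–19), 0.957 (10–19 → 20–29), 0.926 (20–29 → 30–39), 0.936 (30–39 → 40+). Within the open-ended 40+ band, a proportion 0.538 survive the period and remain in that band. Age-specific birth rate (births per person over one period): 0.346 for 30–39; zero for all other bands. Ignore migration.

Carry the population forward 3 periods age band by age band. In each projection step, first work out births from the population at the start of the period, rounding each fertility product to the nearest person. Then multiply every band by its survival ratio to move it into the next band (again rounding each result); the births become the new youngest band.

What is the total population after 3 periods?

111389

[period 1]
Births: 22000 * 0.346 = 7612
10–19: 29000 * 0.95 = 27550
20–29: 27000 * 0.957 = 25839
30–39: 52500 * 0.926 = 48615
40+: 22000 * 0.936 + 19000 * 0.538 = 20592 + 10222 = 30814
Population now: 0–9=7612, 10–19=27550, 20–29=25839, 30–39=48615, 40+=30814
[period 2]
Births: 48615 * 0.346 = 16821
10–19: 7612 * 0.95 = 7231
20–29: 27550 * 0.957 = 26365
30–39: 25839 * 0.926 = 23927
40+: 48615 * 0.936 + 30814 * 0.538 = 45504 + 16578 = 62082
Population now: 0–9=16821, 10–19=7231, 20–29=26365, 30–39=23927, 40+=62082
[period 3]
Births: 23927 * 0.346 = 8279
10–19: 16821 * 0.95 = 15980
20–29: 7231 * 0.957 = 6920
30–39: 26365 * 0.926 = 24414
40+: 23927 * 0.936 + 62082 * 0.538 = 22396 + 33400 = 55796
Population now: 0–9=8279, 10–19=15980, 20–29=6920, 30–39=24414, 40+=55796
Total after period 3: 8279 + 15980 + 6920 + 24414 + 55796 = 111389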